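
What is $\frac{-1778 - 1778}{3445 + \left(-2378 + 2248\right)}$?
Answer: $- \frac{3556}{3315} \approx -1.0727$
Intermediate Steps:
$\frac{-1778 - 1778}{3445 + \left(-2378 + 2248\right)} = - \frac{3556}{3445 - 130} = - \frac{3556}{3315}$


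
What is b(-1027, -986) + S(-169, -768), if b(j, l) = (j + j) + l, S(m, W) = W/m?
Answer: -512992/169 ≈ -3035.5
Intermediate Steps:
b(j, l) = l + 2*j (b(j, l) = 2*j + l = l + 2*j)
b(-1027, -986) + S(-169, -768) = (-986 + 2*(-1027)) - 768/(-169) = (-986 - 2054) - 768*(-1/169) = -3040 + 768/169 = -512992/169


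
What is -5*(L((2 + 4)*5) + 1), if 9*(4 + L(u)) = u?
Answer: -5/3 ≈ -1.6667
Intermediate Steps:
L(u) = -4 + u/9
-5*(L((2 + 4)*5) + 1) = -5*((-4 + ((2 + 4)*5)/9) + 1) = -5*((-4 + (6*5)/9) + 1) = -5*((-4 + (⅑)*30) + 1) = -5*((-4 + 10/3) + 1) = -5*(-⅔ + 1) = -5*⅓ = -5/3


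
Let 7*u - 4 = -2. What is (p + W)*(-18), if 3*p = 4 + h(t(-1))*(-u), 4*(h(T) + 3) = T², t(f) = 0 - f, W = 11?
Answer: -1587/7 ≈ -226.71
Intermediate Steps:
u = 2/7 (u = 4/7 + (⅐)*(-2) = 4/7 - 2/7 = 2/7 ≈ 0.28571)
t(f) = -f
h(T) = -3 + T²/4
p = 67/42 (p = (4 + (-3 + (-1*(-1))²/4)*(-1*2/7))/3 = (4 + (-3 + (¼)*1²)*(-2/7))/3 = (4 + (-3 + (¼)*1)*(-2/7))/3 = (4 + (-3 + ¼)*(-2/7))/3 = (4 - 11/4*(-2/7))/3 = (4 + 11/14)/3 = (⅓)*(67/14) = 67/42 ≈ 1.5952)
(p + W)*(-18) = (67/42 + 11)*(-18) = (529/42)*(-18) = -1587/7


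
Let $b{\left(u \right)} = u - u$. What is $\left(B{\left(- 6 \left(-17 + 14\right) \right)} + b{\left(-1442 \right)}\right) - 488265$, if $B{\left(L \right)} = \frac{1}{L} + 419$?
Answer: $- \frac{8781227}{18} \approx -4.8785 \cdot 10^{5}$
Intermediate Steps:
$b{\left(u \right)} = 0$
$B{\left(L \right)} = 419 + \frac{1}{L}$
$\left(B{\left(- 6 \left(-17 + 14\right) \right)} + b{\left(-1442 \right)}\right) - 488265 = \left(\left(419 + \frac{1}{\left(-6\right) \left(-17 + 14\right)}\right) + 0\right) - 488265 = \left(\left(419 + \frac{1}{\left(-6\right) \left(-3\right)}\right) + 0\right) - 488265 = \left(\left(419 + \frac{1}{18}\right) + 0\right) - 488265 = \left(\frac{7543}{18} + 0\right) - 488265 = \frac{7543}{18} - 488265 = - \frac{8781227}{18}$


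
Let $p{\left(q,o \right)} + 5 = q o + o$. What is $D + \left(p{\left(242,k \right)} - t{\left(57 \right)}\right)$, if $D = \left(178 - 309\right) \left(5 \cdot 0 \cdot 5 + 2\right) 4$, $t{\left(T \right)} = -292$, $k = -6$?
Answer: $-2219$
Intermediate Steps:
$p{\left(q,o \right)} = -5 + o + o q$ ($p{\left(q,o \right)} = -5 + \left(q o + o\right) = -5 + \left(o q + o\right) = -5 + \left(o + o q\right) = -5 + o + o q$)
$D = -1048$ ($D = - 131 \left(0 \cdot 5 + 2\right) 4 = - 131 \left(0 + 2\right) 4 = - 131 \cdot 2 \cdot 4 = \left(-131\right) 8 = -1048$)
$D + \left(p{\left(242,k \right)} - t{\left(57 \right)}\right) = -1048 - 1171 = -2219$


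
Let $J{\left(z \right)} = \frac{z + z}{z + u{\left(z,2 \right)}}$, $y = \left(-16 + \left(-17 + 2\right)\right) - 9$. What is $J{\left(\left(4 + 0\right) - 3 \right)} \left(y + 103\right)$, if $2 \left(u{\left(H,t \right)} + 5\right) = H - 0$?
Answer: $-36$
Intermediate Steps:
$u{\left(H,t \right)} = -5 + \frac{H}{2}$ ($u{\left(H,t \right)} = -5 + \frac{H - 0}{2} = -5 + \frac{H + 0}{2} = -5 + \frac{H}{2}$)
$y = -40$ ($y = \left(-16 - 15\right) - 9 = -31 - 9 = -40$)
$J{\left(z \right)} = \frac{2 z}{-5 + \frac{3 z}{2}}$ ($J{\left(z \right)} = \frac{z + z}{z + \left(-5 + \frac{z}{2}\right)} = \frac{2 z}{-5 + \frac{3 z}{2}}$)
$J{\left(\left(4 + 0\right) - 3 \right)} \left(y + 103\right) = \frac{4 \left(\left(4 + 0\right) - 3\right)}{-10 + 3 \left(\left(4 + 0\right) - 3\right)} \left(-40 + 103\right) = \frac{4 \left(4 - 3\right)}{-10 + 3 \left(4 - 3\right)} 63 = 4 \cdot 1 \frac{1}{-10 + 3 \cdot 1} \cdot 63 = 4 \cdot 1 \frac{1}{-10 + 3} \cdot 63 = 4 \cdot 1 \frac{1}{-7} \cdot 63 = 4 \cdot 1 \left(- \frac{1}{7}\right) 63 = \left(- \frac{4}{7}\right) 63 = -36$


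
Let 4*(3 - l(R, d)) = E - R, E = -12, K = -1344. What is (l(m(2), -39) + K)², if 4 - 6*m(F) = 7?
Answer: 114597025/64 ≈ 1.7906e+6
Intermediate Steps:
m(F) = -½ (m(F) = ⅔ - ⅙*7 = ⅔ - 7/6 = -½)
l(R, d) = 6 + R/4 (l(R, d) = 3 - (-12 - R)/4 = 3 + (3 + R/4) = 6 + R/4)
(l(m(2), -39) + K)² = ((6 + (¼)*(-½)) - 1344)² = ((6 - ⅛) - 1344)² = (47/8 - 1344)² = (-10705/8)² = 114597025/64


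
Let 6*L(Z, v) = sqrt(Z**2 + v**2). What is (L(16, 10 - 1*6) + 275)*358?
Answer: 98450 + 716*sqrt(17)/3 ≈ 99434.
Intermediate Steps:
L(Z, v) = sqrt(Z**2 + v**2)/6
(L(16, 10 - 1*6) + 275)*358 = (sqrt(16**2 + (10 - 1*6)**2)/6 + 275)*358 = (sqrt(256 + (10 - 6)**2)/6 + 275)*358 = (sqrt(256 + 4**2)/6 + 275)*358 = (sqrt(256 + 16)/6 + 275)*358 = (sqrt(272)/6 + 275)*358 = ((4*sqrt(17))/6 + 275)*358 = (2*sqrt(17)/3 + 275)*358 = (275 + 2*sqrt(17)/3)*358 = 98450 + 716*sqrt(17)/3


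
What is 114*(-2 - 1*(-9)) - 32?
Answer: 766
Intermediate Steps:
114*(-2 - 1*(-9)) - 32 = 114*(-2 + 9) - 32 = 114*7 - 32 = 798 - 32 = 766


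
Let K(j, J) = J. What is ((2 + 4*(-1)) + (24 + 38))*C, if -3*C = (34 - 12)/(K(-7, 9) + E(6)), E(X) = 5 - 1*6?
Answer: -55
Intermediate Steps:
E(X) = -1 (E(X) = 5 - 6 = -1)
C = -11/12 (C = -(34 - 12)/(3*(9 - 1)) = -22/(3*8) = -1/3*11/4 = -11/12 ≈ -0.91667)
((2 + 4*(-1)) + (24 + 38))*C = ((2 + 4*(-1)) + (24 + 38))*(-11/12) = ((2 - 4) + 62)*(-11/12) = (-2 + 62)*(-11/12) = 60*(-11/12) = -55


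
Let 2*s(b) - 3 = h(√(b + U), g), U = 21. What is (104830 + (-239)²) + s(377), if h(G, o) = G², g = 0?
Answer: 324303/2 ≈ 1.6215e+5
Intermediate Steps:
s(b) = 12 + b/2 (s(b) = 3/2 + (√(b + 21))²/2 = 3/2 + (√(21 + b))²/2 = 3/2 + (21 + b)/2 = 3/2 + (21/2 + b/2) = 12 + b/2)
(104830 + (-239)²) + s(377) = (104830 + (-239)²) + (12 + (½)*377) = (104830 + 57121) + (12 + 377/2) = 161951 + 401/2 = 324303/2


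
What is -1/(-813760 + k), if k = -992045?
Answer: 1/1805805 ≈ 5.5377e-7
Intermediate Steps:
-1/(-813760 + k) = -1/(-813760 - 992045) = -1/(-1805805) = -1*(-1/1805805) = 1/1805805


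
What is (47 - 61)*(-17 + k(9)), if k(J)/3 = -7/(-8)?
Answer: 805/4 ≈ 201.25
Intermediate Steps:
k(J) = 21/8 (k(J) = 3*(-7/(-8)) = 3*(-7*(-⅛)) = 3*(7/8) = 21/8)
(47 - 61)*(-17 + k(9)) = (47 - 61)*(-17 + 21/8) = -14*(-115/8) = 805/4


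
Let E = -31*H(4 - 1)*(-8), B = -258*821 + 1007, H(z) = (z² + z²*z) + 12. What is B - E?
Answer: -222715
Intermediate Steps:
H(z) = 12 + z² + z³ (H(z) = (z² + z³) + 12 = 12 + z² + z³)
B = -210811 (B = -211818 + 1007 = -210811)
E = 11904 (E = -31*(12 + (4 - 1)² + (4 - 1)³)*(-8) = -31*(12 + 3² + 3³)*(-8) = -31*(12 + 9 + 27)*(-8) = -31*48*(-8) = -1488*(-8) = 11904)
B - E = -210811 - 1*11904 = -210811 - 11904 = -222715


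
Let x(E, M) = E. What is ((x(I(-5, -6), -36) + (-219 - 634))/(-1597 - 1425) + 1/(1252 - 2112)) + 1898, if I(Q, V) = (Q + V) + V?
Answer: 2466747669/1299460 ≈ 1898.3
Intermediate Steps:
I(Q, V) = Q + 2*V
((x(I(-5, -6), -36) + (-219 - 634))/(-1597 - 1425) + 1/(1252 - 2112)) + 1898 = (((-5 + 2*(-6)) + (-219 - 634))/(-1597 - 1425) + 1/(1252 - 2112)) + 1898 = (((-5 - 12) - 853)/(-3022) + 1/(-860)) + 1898 = ((-17 - 853)*(-1/3022) - 1/860) + 1898 = (-870*(-1/3022) - 1/860) + 1898 = (435/1511 - 1/860) + 1898 = 372589/1299460 + 1898 = 2466747669/1299460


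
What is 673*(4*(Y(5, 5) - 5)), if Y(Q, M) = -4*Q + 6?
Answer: -51148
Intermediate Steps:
Y(Q, M) = 6 - 4*Q
673*(4*(Y(5, 5) - 5)) = 673*(4*((6 - 4*5) - 5)) = 673*(4*((6 - 20) - 5)) = 673*(4*(-14 - 5)) = 673*(4*(-19)) = 673*(-76) = -51148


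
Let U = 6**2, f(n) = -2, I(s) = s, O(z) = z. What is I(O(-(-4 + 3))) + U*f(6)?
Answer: -71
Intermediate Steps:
U = 36
I(O(-(-4 + 3))) + U*f(6) = -(-4 + 3) + 36*(-2) = -1*(-1) - 72 = 1 - 72 = -71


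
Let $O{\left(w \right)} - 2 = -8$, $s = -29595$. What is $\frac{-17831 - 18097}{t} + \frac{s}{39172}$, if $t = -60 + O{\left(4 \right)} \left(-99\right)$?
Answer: $- \frac{237195891}{3486308} \approx -68.036$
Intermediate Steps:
$O{\left(w \right)} = -6$ ($O{\left(w \right)} = 2 - 8 = -6$)
$t = 534$ ($t = -60 - -594 = -60 + 594 = 534$)
$\frac{-17831 - 18097}{t} + \frac{s}{39172} = \frac{-17831 - 18097}{534} - \frac{29595}{39172} = \left(-17831 - 18097\right) \frac{1}{534} - \frac{29595}{39172} = \left(-35928\right) \frac{1}{534} - \frac{29595}{39172} = - \frac{5988}{89} - \frac{29595}{39172} = - \frac{237195891}{3486308}$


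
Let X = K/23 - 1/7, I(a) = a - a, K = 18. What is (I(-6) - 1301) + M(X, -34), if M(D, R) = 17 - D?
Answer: -206827/161 ≈ -1284.6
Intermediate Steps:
I(a) = 0
X = 103/161 (X = 18/23 - 1/7 = 18*(1/23) - 1*⅐ = 18/23 - ⅐ = 103/161 ≈ 0.63975)
(I(-6) - 1301) + M(X, -34) = (0 - 1301) + (17 - 1*103/161) = -1301 + (17 - 103/161) = -1301 + 2634/161 = -206827/161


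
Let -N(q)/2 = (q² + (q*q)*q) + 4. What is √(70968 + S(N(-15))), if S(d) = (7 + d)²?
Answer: √39748369 ≈ 6304.6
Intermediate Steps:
N(q) = -8 - 2*q² - 2*q³ (N(q) = -2*((q² + (q*q)*q) + 4) = -2*((q² + q²*q) + 4) = -2*((q² + q³) + 4) = -2*(4 + q² + q³) = -8 - 2*q² - 2*q³)
√(70968 + S(N(-15))) = √(70968 + (7 + (-8 - 2*(-15)² - 2*(-15)³))²) = √(70968 + (7 + (-8 - 2*225 - 2*(-3375)))²) = √(70968 + (7 + (-8 - 450 + 6750))²) = √(70968 + (7 + 6292)²) = √(70968 + 6299²) = √(70968 + 39677401) = √39748369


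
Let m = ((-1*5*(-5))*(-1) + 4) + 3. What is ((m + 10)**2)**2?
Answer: 4096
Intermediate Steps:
m = -18 (m = (-5*(-5)*(-1) + 4) + 3 = (25*(-1) + 4) + 3 = (-25 + 4) + 3 = -21 + 3 = -18)
((m + 10)**2)**2 = ((-18 + 10)**2)**2 = ((-8)**2)**2 = 64**2 = 4096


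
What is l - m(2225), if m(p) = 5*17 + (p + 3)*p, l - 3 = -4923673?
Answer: -9881055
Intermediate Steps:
l = -4923670 (l = 3 - 4923673 = -4923670)
m(p) = 85 + p*(3 + p) (m(p) = 85 + (3 + p)*p = 85 + p*(3 + p))
l - m(2225) = -4923670 - (85 + 2225² + 3*2225) = -4923670 - (85 + 4950625 + 6675) = -4923670 - 1*4957385 = -4923670 - 4957385 = -9881055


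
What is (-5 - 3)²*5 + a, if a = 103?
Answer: 423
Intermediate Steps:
(-5 - 3)²*5 + a = (-5 - 3)²*5 + 103 = (-8)²*5 + 103 = 64*5 + 103 = 320 + 103 = 423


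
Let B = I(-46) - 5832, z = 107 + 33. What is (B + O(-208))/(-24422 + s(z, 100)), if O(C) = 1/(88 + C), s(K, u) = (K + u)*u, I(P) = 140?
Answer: 683041/50640 ≈ 13.488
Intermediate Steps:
z = 140
s(K, u) = u*(K + u)
B = -5692 (B = 140 - 5832 = -5692)
(B + O(-208))/(-24422 + s(z, 100)) = (-5692 + 1/(88 - 208))/(-24422 + 100*(140 + 100)) = (-5692 + 1/(-120))/(-24422 + 100*240) = (-5692 - 1/120)/(-24422 + 24000) = -683041/120/(-422) = -683041/120*(-1/422) = 683041/50640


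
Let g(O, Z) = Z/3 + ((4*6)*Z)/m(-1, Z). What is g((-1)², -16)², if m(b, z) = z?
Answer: 3136/9 ≈ 348.44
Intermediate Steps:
g(O, Z) = 24 + Z/3 (g(O, Z) = Z/3 + ((4*6)*Z)/Z = Z*(⅓) + (24*Z)/Z = Z/3 + 24 = 24 + Z/3)
g((-1)², -16)² = (24 + (⅓)*(-16))² = (24 - 16/3)² = (56/3)² = 3136/9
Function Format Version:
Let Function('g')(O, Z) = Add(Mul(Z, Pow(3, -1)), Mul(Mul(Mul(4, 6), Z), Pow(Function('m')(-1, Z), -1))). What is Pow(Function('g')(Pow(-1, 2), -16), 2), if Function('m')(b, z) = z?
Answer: Rational(3136, 9) ≈ 348.44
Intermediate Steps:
Function('g')(O, Z) = Add(24, Mul(Rational(1, 3), Z)) (Function('g')(O, Z) = Add(Mul(Z, Pow(3, -1)), Mul(Mul(Mul(4, 6), Z), Pow(Z, -1))) = Add(Mul(Z, Rational(1, 3)), Mul(Mul(24, Z), Pow(Z, -1))) = Add(Mul(Rational(1, 3), Z), 24) = Add(24, Mul(Rational(1, 3), Z)))
Pow(Function('g')(Pow(-1, 2), -16), 2) = Pow(Add(24, Mul(Rational(1, 3), -16)), 2) = Pow(Add(24, Rational(-16, 3)), 2) = Pow(Rational(56, 3), 2) = Rational(3136, 9)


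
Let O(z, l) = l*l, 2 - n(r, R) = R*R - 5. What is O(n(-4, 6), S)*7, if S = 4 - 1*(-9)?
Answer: 1183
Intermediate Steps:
n(r, R) = 7 - R² (n(r, R) = 2 - (R*R - 5) = 2 - (R² - 5) = 2 - (-5 + R²) = 2 + (5 - R²) = 7 - R²)
S = 13 (S = 4 + 9 = 13)
O(z, l) = l²
O(n(-4, 6), S)*7 = 13²*7 = 169*7 = 1183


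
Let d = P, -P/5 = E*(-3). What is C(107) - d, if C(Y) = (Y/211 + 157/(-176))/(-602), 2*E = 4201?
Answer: -704377622745/22355872 ≈ -31508.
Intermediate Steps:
E = 4201/2 (E = (½)*4201 = 4201/2 ≈ 2100.5)
P = 63015/2 (P = -21005*(-3)/2 = -5*(-12603/2) = 63015/2 ≈ 31508.)
C(Y) = 157/105952 - Y/127022 (C(Y) = (Y*(1/211) + 157*(-1/176))*(-1/602) = (Y/211 - 157/176)*(-1/602) = (-157/176 + Y/211)*(-1/602) = 157/105952 - Y/127022)
d = 63015/2 ≈ 31508.
C(107) - d = (157/105952 - 1/127022*107) - 1*63015/2 = (157/105952 - 107/127022) - 63015/2 = 14295/22355872 - 63015/2 = -704377622745/22355872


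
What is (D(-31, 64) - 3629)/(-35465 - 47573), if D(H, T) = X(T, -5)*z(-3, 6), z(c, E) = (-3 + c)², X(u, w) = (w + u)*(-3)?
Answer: 10001/83038 ≈ 0.12044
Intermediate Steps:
X(u, w) = -3*u - 3*w (X(u, w) = (u + w)*(-3) = -3*u - 3*w)
D(H, T) = 540 - 108*T (D(H, T) = (-3*T - 3*(-5))*(-3 - 3)² = (-3*T + 15)*(-6)² = (15 - 3*T)*36 = 540 - 108*T)
(D(-31, 64) - 3629)/(-35465 - 47573) = ((540 - 108*64) - 3629)/(-35465 - 47573) = ((540 - 6912) - 3629)/(-83038) = (-6372 - 3629)*(-1/83038) = -10001*(-1/83038) = 10001/83038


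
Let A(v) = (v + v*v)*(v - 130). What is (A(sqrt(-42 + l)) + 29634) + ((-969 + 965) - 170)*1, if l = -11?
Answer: 36297 - 183*I*sqrt(53) ≈ 36297.0 - 1332.3*I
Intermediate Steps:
A(v) = (-130 + v)*(v + v**2) (A(v) = (v + v**2)*(-130 + v) = (-130 + v)*(v + v**2))
(A(sqrt(-42 + l)) + 29634) + ((-969 + 965) - 170)*1 = (sqrt(-42 - 11)*(-130 + (sqrt(-42 - 11))**2 - 129*sqrt(-42 - 11)) + 29634) + ((-969 + 965) - 170)*1 = (sqrt(-53)*(-130 + (sqrt(-53))**2 - 129*I*sqrt(53)) + 29634) + (-4 - 170)*1 = ((I*sqrt(53))*(-130 + (I*sqrt(53))**2 - 129*I*sqrt(53)) + 29634) - 174*1 = ((I*sqrt(53))*(-130 - 53 - 129*I*sqrt(53)) + 29634) - 174 = ((I*sqrt(53))*(-183 - 129*I*sqrt(53)) + 29634) - 174 = (I*sqrt(53)*(-183 - 129*I*sqrt(53)) + 29634) - 174 = (29634 + I*sqrt(53)*(-183 - 129*I*sqrt(53))) - 174 = 29460 + I*sqrt(53)*(-183 - 129*I*sqrt(53))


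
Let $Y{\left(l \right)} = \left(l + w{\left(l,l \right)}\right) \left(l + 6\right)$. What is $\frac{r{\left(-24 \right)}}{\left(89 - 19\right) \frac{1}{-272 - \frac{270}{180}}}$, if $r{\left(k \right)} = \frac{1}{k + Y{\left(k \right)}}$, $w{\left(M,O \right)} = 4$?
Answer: $- \frac{547}{47040} \approx -0.011628$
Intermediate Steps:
$Y{\left(l \right)} = \left(4 + l\right) \left(6 + l\right)$ ($Y{\left(l \right)} = \left(l + 4\right) \left(l + 6\right) = \left(4 + l\right) \left(6 + l\right)$)
$r{\left(k \right)} = \frac{1}{24 + k^{2} + 11 k}$ ($r{\left(k \right)} = \frac{1}{k + \left(24 + k^{2} + 10 k\right)} = \frac{1}{24 + k^{2} + 11 k}$)
$\frac{r{\left(-24 \right)}}{\left(89 - 19\right) \frac{1}{-272 - \frac{270}{180}}} = \frac{1}{\left(24 + \left(-24\right)^{2} + 11 \left(-24\right)\right) \frac{89 - 19}{-272 - \frac{270}{180}}} = \frac{1}{\left(24 + 576 - 264\right) \frac{70}{-272 - \frac{3}{2}}} = \frac{1}{336 \frac{70}{-272 - \frac{3}{2}}} = \frac{1}{336 \frac{70}{- \frac{547}{2}}} = \frac{1}{336 \cdot 70 \left(- \frac{2}{547}\right)} = \frac{1}{336 \left(- \frac{140}{547}\right)} = \frac{1}{336} \left(- \frac{547}{140}\right) = - \frac{547}{47040}$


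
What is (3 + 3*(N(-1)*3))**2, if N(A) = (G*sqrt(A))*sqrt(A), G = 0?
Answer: 9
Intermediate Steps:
N(A) = 0 (N(A) = (0*sqrt(A))*sqrt(A) = 0*sqrt(A) = 0)
(3 + 3*(N(-1)*3))**2 = (3 + 3*(0*3))**2 = (3 + 3*0)**2 = (3 + 0)**2 = 3**2 = 9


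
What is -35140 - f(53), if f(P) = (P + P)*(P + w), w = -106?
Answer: -29522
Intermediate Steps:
f(P) = 2*P*(-106 + P) (f(P) = (P + P)*(P - 106) = (2*P)*(-106 + P) = 2*P*(-106 + P))
-35140 - f(53) = -35140 - 2*53*(-106 + 53) = -35140 - 2*53*(-53) = -35140 - 1*(-5618) = -35140 + 5618 = -29522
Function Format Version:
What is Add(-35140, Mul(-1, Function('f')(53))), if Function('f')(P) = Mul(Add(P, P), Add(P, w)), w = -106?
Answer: -29522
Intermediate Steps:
Function('f')(P) = Mul(2, P, Add(-106, P)) (Function('f')(P) = Mul(Add(P, P), Add(P, -106)) = Mul(Mul(2, P), Add(-106, P)) = Mul(2, P, Add(-106, P)))
Add(-35140, Mul(-1, Function('f')(53))) = Add(-35140, Mul(-1, Mul(2, 53, Add(-106, 53)))) = Add(-35140, Mul(-1, Mul(2, 53, -53))) = Add(-35140, Mul(-1, -5618)) = Add(-35140, 5618) = -29522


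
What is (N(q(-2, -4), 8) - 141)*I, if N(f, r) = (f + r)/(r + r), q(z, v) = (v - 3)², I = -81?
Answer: 178119/16 ≈ 11132.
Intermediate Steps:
q(z, v) = (-3 + v)²
N(f, r) = (f + r)/(2*r) (N(f, r) = (f + r)/((2*r)) = (f + r)*(1/(2*r)) = (f + r)/(2*r))
(N(q(-2, -4), 8) - 141)*I = ((½)*((-3 - 4)² + 8)/8 - 141)*(-81) = ((½)*(⅛)*((-7)² + 8) - 141)*(-81) = ((½)*(⅛)*(49 + 8) - 141)*(-81) = ((½)*(⅛)*57 - 141)*(-81) = (57/16 - 141)*(-81) = -2199/16*(-81) = 178119/16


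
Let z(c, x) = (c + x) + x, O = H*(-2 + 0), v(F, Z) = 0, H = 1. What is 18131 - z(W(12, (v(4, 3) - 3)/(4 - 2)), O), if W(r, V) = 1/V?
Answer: 54407/3 ≈ 18136.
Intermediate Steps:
O = -2 (O = 1*(-2 + 0) = 1*(-2) = -2)
z(c, x) = c + 2*x
18131 - z(W(12, (v(4, 3) - 3)/(4 - 2)), O) = 18131 - (1/((0 - 3)/(4 - 2)) + 2*(-2)) = 18131 - (1/(-3/2) - 4) = 18131 - (-⅔ - 4) = 18131 - 1*(-14/3) = 18131 + 14/3 = 54407/3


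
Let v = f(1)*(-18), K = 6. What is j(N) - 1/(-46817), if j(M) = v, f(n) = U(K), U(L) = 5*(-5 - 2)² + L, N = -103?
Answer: -211519205/46817 ≈ -4518.0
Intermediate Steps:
U(L) = 245 + L (U(L) = 5*(-7)² + L = 5*49 + L = 245 + L)
f(n) = 251 (f(n) = 245 + 6 = 251)
v = -4518 (v = 251*(-18) = -4518)
j(M) = -4518
j(N) - 1/(-46817) = -4518 - 1/(-46817) = -4518 - 1*(-1/46817) = -4518 + 1/46817 = -211519205/46817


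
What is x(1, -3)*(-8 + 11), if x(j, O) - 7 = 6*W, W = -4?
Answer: -51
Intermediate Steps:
x(j, O) = -17 (x(j, O) = 7 + 6*(-4) = 7 - 24 = -17)
x(1, -3)*(-8 + 11) = -17*(-8 + 11) = -17*3 = -51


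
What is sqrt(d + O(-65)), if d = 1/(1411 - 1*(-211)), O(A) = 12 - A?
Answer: sqrt(202579690)/1622 ≈ 8.7750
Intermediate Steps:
d = 1/1622 (d = 1/(1411 + 211) = 1/1622 ≈ 0.00061652)
sqrt(d + O(-65)) = sqrt(1/1622 + (12 - 1*(-65))) = sqrt(1/1622 + (12 + 65)) = sqrt(1/1622 + 77) = sqrt(124895/1622) = sqrt(202579690)/1622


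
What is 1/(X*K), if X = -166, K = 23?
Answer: -1/3818 ≈ -0.00026192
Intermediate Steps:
1/(X*K) = 1/(-166*23) = 1/(-3818) = -1/3818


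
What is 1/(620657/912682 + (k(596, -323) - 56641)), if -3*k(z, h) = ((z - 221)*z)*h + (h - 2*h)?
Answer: 2738046/65731591323199 ≈ 4.1655e-8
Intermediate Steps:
k(z, h) = h/3 - h*z*(-221 + z)/3 (k(z, h) = -(((z - 221)*z)*h + (h - 2*h))/3 = -(((-221 + z)*z)*h - h)/3 = -((z*(-221 + z))*h - h)/3 = -(h*z*(-221 + z) - h)/3 = -(-h + h*z*(-221 + z))/3 = h/3 - h*z*(-221 + z)/3)
1/(620657/912682 + (k(596, -323) - 56641)) = 1/(620657/912682 + ((1/3)*(-323)*(1 - 1*596**2 + 221*596) - 56641)) = 1/(620657*(1/912682) + ((1/3)*(-323)*(1 - 1*355216 + 131716) - 56641)) = 1/(620657/912682 + ((1/3)*(-323)*(1 - 355216 + 131716) - 56641)) = 1/(620657/912682 + ((1/3)*(-323)*(-223499) - 56641)) = 1/(620657/912682 + (72190177/3 - 56641)) = 1/(620657/912682 + 72020254/3) = 1/(65731591323199/2738046) = 2738046/65731591323199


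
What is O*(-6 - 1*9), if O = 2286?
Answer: -34290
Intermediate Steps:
O*(-6 - 1*9) = 2286*(-6 - 1*9) = 2286*(-6 - 9) = 2286*(-15) = -34290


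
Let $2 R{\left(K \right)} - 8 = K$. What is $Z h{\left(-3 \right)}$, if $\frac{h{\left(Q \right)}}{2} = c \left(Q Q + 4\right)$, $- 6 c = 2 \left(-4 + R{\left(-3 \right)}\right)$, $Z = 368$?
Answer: $4784$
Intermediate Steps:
$R{\left(K \right)} = 4 + \frac{K}{2}$
$c = \frac{1}{2}$ ($c = - \frac{2 \left(-4 + \left(4 + \frac{1}{2} \left(-3\right)\right)\right)}{6} = - \frac{2 \left(-4 + \left(4 - \frac{3}{2}\right)\right)}{6} = - \frac{2 \left(-4 + \frac{5}{2}\right)}{6} = - \frac{2 \left(- \frac{3}{2}\right)}{6} = \left(- \frac{1}{6}\right) \left(-3\right) = \frac{1}{2} \approx 0.5$)
$h{\left(Q \right)} = 4 + Q^{2}$ ($h{\left(Q \right)} = 2 \frac{Q Q + 4}{2} = 2 \frac{Q^{2} + 4}{2} = 2 \frac{4 + Q^{2}}{2} = 2 \left(2 + \frac{Q^{2}}{2}\right) = 4 + Q^{2}$)
$Z h{\left(-3 \right)} = 368 \left(4 + \left(-3\right)^{2}\right) = 368 \left(4 + 9\right) = 368 \cdot 13 = 4784$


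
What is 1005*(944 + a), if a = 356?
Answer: 1306500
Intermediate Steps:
1005*(944 + a) = 1005*(944 + 356) = 1005*1300 = 1306500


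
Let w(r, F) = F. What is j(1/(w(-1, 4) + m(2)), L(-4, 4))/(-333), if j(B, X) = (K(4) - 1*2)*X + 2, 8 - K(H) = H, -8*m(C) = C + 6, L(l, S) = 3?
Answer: -8/333 ≈ -0.024024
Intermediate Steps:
m(C) = -3/4 - C/8 (m(C) = -(C + 6)/8 = -(6 + C)/8 = -3/4 - C/8)
K(H) = 8 - H
j(B, X) = 2 + 2*X (j(B, X) = ((8 - 1*4) - 1*2)*X + 2 = ((8 - 4) - 2)*X + 2 = (4 - 2)*X + 2 = 2*X + 2 = 2 + 2*X)
j(1/(w(-1, 4) + m(2)), L(-4, 4))/(-333) = (2 + 2*3)/(-333) = (2 + 6)*(-1/333) = 8*(-1/333) = -8/333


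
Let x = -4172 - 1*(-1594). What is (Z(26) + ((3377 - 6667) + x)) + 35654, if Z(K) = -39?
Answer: 29747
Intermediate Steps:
x = -2578 (x = -4172 + 1594 = -2578)
(Z(26) + ((3377 - 6667) + x)) + 35654 = (-39 + ((3377 - 6667) - 2578)) + 35654 = (-39 + (-3290 - 2578)) + 35654 = (-39 - 5868) + 35654 = -5907 + 35654 = 29747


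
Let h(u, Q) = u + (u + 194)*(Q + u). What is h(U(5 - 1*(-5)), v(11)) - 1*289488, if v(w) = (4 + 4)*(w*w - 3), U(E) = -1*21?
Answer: -129830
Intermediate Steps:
U(E) = -21
v(w) = -24 + 8*w² (v(w) = 8*(w² - 3) = 8*(-3 + w²) = -24 + 8*w²)
h(u, Q) = u + (194 + u)*(Q + u)
h(U(5 - 1*(-5)), v(11)) - 1*289488 = ((-21)² + 194*(-24 + 8*11²) + 195*(-21) + (-24 + 8*11²)*(-21)) - 1*289488 = (441 + 194*(-24 + 8*121) - 4095 + (-24 + 8*121)*(-21)) - 289488 = (441 + 194*(-24 + 968) - 4095 + (-24 + 968)*(-21)) - 289488 = (441 + 194*944 - 4095 + 944*(-21)) - 289488 = (441 + 183136 - 4095 - 19824) - 289488 = 159658 - 289488 = -129830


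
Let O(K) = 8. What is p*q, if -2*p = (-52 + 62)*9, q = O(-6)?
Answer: -360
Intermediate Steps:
q = 8
p = -45 (p = -(-52 + 62)*9/2 = -5*9 = -1/2*90 = -45)
p*q = -45*8 = -360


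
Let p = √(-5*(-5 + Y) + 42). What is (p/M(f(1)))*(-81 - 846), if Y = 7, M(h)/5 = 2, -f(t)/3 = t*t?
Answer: -1854*√2/5 ≈ -524.39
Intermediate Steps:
f(t) = -3*t² (f(t) = -3*t*t = -3*t²)
M(h) = 10 (M(h) = 5*2 = 10)
p = 4*√2 (p = √(-5*(-5 + 7) + 42) = √(-5*2 + 42) = √(-10 + 42) = √32 = 4*√2 ≈ 5.6569)
(p/M(f(1)))*(-81 - 846) = ((4*√2)/10)*(-81 - 846) = ((4*√2)*(⅒))*(-927) = (2*√2/5)*(-927) = -1854*√2/5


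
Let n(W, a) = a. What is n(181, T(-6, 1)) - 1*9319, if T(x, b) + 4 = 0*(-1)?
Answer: -9323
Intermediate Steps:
T(x, b) = -4 (T(x, b) = -4 + 0*(-1) = -4 + 0 = -4)
n(181, T(-6, 1)) - 1*9319 = -4 - 1*9319 = -4 - 9319 = -9323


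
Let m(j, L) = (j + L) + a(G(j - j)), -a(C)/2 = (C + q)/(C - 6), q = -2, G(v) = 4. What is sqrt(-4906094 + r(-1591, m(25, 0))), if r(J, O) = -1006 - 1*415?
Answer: I*sqrt(4907515) ≈ 2215.3*I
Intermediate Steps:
a(C) = -2*(-2 + C)/(-6 + C) (a(C) = -2*(C - 2)/(C - 6) = -2*(-2 + C)/(-6 + C))
m(j, L) = 2 + L + j (m(j, L) = (j + L) + 2*(2 - 1*4)/(-6 + 4) = (L + j) + 2*(2 - 4)/(-2) = (L + j) + 2*(-1/2)*(-2) = (L + j) + 2 = 2 + L + j)
r(J, O) = -1421 (r(J, O) = -1006 - 415 = -1421)
sqrt(-4906094 + r(-1591, m(25, 0))) = sqrt(-4906094 - 1421) = sqrt(-4907515) = I*sqrt(4907515)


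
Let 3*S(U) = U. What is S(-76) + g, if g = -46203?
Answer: -138685/3 ≈ -46228.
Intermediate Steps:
S(U) = U/3
S(-76) + g = (1/3)*(-76) - 46203 = -76/3 - 46203 = -138685/3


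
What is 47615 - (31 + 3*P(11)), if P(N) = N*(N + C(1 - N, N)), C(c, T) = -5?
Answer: 47386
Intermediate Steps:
P(N) = N*(-5 + N) (P(N) = N*(N - 5) = N*(-5 + N))
47615 - (31 + 3*P(11)) = 47615 - (31 + 3*(11*(-5 + 11))) = 47615 - (31 + 3*(11*6)) = 47615 - (31 + 3*66) = 47615 - (31 + 198) = 47615 - 1*229 = 47615 - 229 = 47386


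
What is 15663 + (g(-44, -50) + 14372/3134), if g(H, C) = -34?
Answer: 24497829/1567 ≈ 15634.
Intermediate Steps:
15663 + (g(-44, -50) + 14372/3134) = 15663 + (-34 + 14372/3134) = 15663 + (-34 + 14372*(1/3134)) = 15663 + (-34 + 7186/1567) = 15663 - 46092/1567 = 24497829/1567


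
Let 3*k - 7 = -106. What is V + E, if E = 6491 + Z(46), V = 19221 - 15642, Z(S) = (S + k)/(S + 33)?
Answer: 795543/79 ≈ 10070.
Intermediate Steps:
k = -33 (k = 7/3 + (⅓)*(-106) = 7/3 - 106/3 = -33)
Z(S) = (-33 + S)/(33 + S) (Z(S) = (S - 33)/(S + 33) = (-33 + S)/(33 + S))
V = 3579
E = 512802/79 (E = 6491 + (-33 + 46)/(33 + 46) = 6491 + 13/79 = 512802/79 ≈ 6491.2)
V + E = 3579 + 512802/79 = 795543/79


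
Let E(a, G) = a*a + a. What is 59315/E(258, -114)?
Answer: 59315/66822 ≈ 0.88766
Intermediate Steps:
E(a, G) = a + a² (E(a, G) = a² + a = a + a²)
59315/E(258, -114) = 59315/((258*(1 + 258))) = 59315/((258*259)) = 59315/66822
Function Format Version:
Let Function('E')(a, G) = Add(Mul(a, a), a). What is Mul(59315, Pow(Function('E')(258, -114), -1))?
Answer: Rational(59315, 66822) ≈ 0.88766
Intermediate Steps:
Function('E')(a, G) = Add(a, Pow(a, 2)) (Function('E')(a, G) = Add(Pow(a, 2), a) = Add(a, Pow(a, 2)))
Mul(59315, Pow(Function('E')(258, -114), -1)) = Mul(59315, Pow(Mul(258, Add(1, 258)), -1)) = Mul(59315, Pow(Mul(258, 259), -1)) = Mul(59315, Pow(66822, -1)) = Mul(59315, Rational(1, 66822)) = Rational(59315, 66822)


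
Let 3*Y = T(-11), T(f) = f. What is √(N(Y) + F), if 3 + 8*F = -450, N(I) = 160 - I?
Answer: √15414/12 ≈ 10.346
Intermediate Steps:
Y = -11/3 (Y = (⅓)*(-11) = -11/3 ≈ -3.6667)
F = -453/8 (F = -3/8 + (⅛)*(-450) = -3/8 - 225/4 = -453/8 ≈ -56.625)
√(N(Y) + F) = √((160 - 1*(-11/3)) - 453/8) = √((160 + 11/3) - 453/8) = √(491/3 - 453/8) = √(2569/24) = √15414/12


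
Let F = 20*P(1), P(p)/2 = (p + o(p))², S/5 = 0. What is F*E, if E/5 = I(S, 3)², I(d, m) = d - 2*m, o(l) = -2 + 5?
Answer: 115200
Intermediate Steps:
o(l) = 3
S = 0 (S = 5*0 = 0)
P(p) = 2*(3 + p)² (P(p) = 2*(p + 3)² = 2*(3 + p)²)
F = 640 (F = 20*(2*(3 + 1)²) = 20*(2*4²) = 20*(2*16) = 20*32 = 640)
E = 180 (E = 5*(0 - 2*3)² = 5*(0 - 6)² = 5*(-6)² = 5*36 = 180)
F*E = 640*180 = 115200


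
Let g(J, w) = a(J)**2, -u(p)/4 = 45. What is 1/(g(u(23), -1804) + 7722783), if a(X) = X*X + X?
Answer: 1/1045851183 ≈ 9.5616e-10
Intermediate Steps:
a(X) = X + X**2 (a(X) = X**2 + X = X + X**2)
u(p) = -180 (u(p) = -4*45 = -180)
g(J, w) = J**2*(1 + J)**2 (g(J, w) = (J*(1 + J))**2 = J**2*(1 + J)**2)
1/(g(u(23), -1804) + 7722783) = 1/((-180)**2*(1 - 180)**2 + 7722783) = 1/(32400*(-179)**2 + 7722783) = 1/(32400*32041 + 7722783) = 1/(1038128400 + 7722783) = 1/1045851183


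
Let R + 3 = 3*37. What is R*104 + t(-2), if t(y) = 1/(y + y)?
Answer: 44927/4 ≈ 11232.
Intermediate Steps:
t(y) = 1/(2*y)
R = 108 (R = -3 + 3*37 = -3 + 111 = 108)
R*104 + t(-2) = 108*104 + (½)/(-2) = 11232 + (½)*(-½) = 11232 - ¼ = 44927/4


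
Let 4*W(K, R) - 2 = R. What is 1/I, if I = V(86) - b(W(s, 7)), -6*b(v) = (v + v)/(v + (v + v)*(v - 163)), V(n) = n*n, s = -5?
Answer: 1923/14222506 ≈ 0.00013521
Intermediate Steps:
V(n) = n²
W(K, R) = ½ + R/4
b(v) = -v/(3*(v + 2*v*(-163 + v))) (b(v) = -(v + v)/(6*(v + (v + v)*(v - 163))) = -2*v/(6*(v + (2*v)*(-163 + v))) = -2*v/(6*(v + 2*v*(-163 + v))) = -v/(3*(v + 2*v*(-163 + v))))
I = 14222506/1923 (I = 86² - (-1)/(-975 + 6*(½ + (¼)*7)) = 7396 - (-1)/(-975 + 6*(½ + 7/4)) = 7396 - (-1)/(-975 + 6*(9/4)) = 7396 - (-1)/(-975 + 27/2) = 7396 - (-1)/(-1923/2) = 7396 - (-1)*(-2)/1923 = 7396 - 1*2/1923 = 7396 - 2/1923 = 14222506/1923 ≈ 7396.0)
1/I = 1/(14222506/1923) = 1923/14222506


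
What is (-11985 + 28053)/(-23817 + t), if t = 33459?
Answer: 2678/1607 ≈ 1.6665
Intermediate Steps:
(-11985 + 28053)/(-23817 + t) = (-11985 + 28053)/(-23817 + 33459) = 16068/9642 = 16068*(1/9642) = 2678/1607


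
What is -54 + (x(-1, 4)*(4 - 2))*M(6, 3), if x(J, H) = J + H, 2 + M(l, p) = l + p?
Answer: -12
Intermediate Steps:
M(l, p) = -2 + l + p (M(l, p) = -2 + (l + p) = -2 + l + p)
x(J, H) = H + J
-54 + (x(-1, 4)*(4 - 2))*M(6, 3) = -54 + ((4 - 1)*(4 - 2))*(-2 + 6 + 3) = -54 + (3*2)*7 = -54 + 6*7 = -54 + 42 = -12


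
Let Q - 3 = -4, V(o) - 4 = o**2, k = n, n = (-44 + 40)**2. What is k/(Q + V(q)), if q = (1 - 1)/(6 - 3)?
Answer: 16/3 ≈ 5.3333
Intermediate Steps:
n = 16 (n = (-4)**2 = 16)
q = 0 (q = 0/3 = 0*(1/3) = 0)
k = 16
V(o) = 4 + o**2
Q = -1 (Q = 3 - 4 = -1)
k/(Q + V(q)) = 16/(-1 + (4 + 0**2)) = 16/(-1 + (4 + 0)) = 16/(-1 + 4) = 16/3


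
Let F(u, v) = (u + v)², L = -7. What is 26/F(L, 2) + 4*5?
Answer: 526/25 ≈ 21.040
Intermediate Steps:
26/F(L, 2) + 4*5 = 26/((-7 + 2)²) + 4*5 = 26/((-5)²) + 20 = 26/25 + 20 = 526/25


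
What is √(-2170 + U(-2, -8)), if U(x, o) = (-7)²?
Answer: I*√2121 ≈ 46.054*I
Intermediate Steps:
U(x, o) = 49
√(-2170 + U(-2, -8)) = √(-2170 + 49) = √(-2121) = I*√2121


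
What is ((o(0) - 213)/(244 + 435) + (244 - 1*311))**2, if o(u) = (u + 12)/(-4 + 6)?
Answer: 2088490000/461041 ≈ 4529.9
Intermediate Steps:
o(u) = 6 + u/2 (o(u) = (12 + u)/2 = (12 + u)*(1/2) = 6 + u/2)
((o(0) - 213)/(244 + 435) + (244 - 1*311))**2 = (((6 + (1/2)*0) - 213)/(244 + 435) + (244 - 1*311))**2 = (((6 + 0) - 213)/679 + (244 - 311))**2 = ((6 - 213)*(1/679) - 67)**2 = (-207*1/679 - 67)**2 = (-207/679 - 67)**2 = (-45700/679)**2 = 2088490000/461041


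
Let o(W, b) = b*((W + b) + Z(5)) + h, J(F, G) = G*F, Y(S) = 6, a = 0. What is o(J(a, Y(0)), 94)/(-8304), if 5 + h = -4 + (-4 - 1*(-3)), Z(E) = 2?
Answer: -4507/4152 ≈ -1.0855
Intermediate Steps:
J(F, G) = F*G
h = -10 (h = -5 + (-4 + (-4 - 1*(-3))) = -5 + (-4 + (-4 + 3)) = -5 + (-4 - 1) = -5 - 5 = -10)
o(W, b) = -10 + b*(2 + W + b) (o(W, b) = b*((W + b) + 2) - 10 = b*(2 + W + b) - 10 = -10 + b*(2 + W + b))
o(J(a, Y(0)), 94)/(-8304) = (-10 + 94² + 2*94 + (0*6)*94)/(-8304) = (-10 + 8836 + 188 + 0*94)*(-1/8304) = (-10 + 8836 + 188 + 0)*(-1/8304) = 9014*(-1/8304) = -4507/4152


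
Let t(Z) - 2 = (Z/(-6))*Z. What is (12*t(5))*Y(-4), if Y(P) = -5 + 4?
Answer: 26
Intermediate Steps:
t(Z) = 2 - Z²/6 (t(Z) = 2 + (Z/(-6))*Z = 2 + (Z*(-⅙))*Z = 2 + (-Z/6)*Z = 2 - Z²/6)
Y(P) = -1
(12*t(5))*Y(-4) = (12*(2 - ⅙*5²))*(-1) = (12*(2 - ⅙*25))*(-1) = (12*(2 - 25/6))*(-1) = (12*(-13/6))*(-1) = -26*(-1) = 26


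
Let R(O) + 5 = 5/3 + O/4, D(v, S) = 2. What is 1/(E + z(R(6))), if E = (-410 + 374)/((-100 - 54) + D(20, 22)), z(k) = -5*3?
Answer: -38/561 ≈ -0.067736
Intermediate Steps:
R(O) = -10/3 + O/4 (R(O) = -5 + (5/3 + O/4) = -10/3 + O/4)
z(k) = -15
E = 9/38 (E = (-410 + 374)/((-100 - 54) + 2) = -36/(-154 + 2) = -36/(-152) = -36*(-1/152) = 9/38 ≈ 0.23684)
1/(E + z(R(6))) = 1/(9/38 - 15) = 1/(-561/38) = -38/561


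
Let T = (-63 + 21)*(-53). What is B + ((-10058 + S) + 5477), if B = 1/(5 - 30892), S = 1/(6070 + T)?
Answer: -1173828784121/256238552 ≈ -4581.0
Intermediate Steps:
T = 2226 (T = -42*(-53) = 2226)
S = 1/8296 (S = 1/(6070 + 2226) = 1/8296 ≈ 0.00012054)
B = -1/30887 (B = 1/(-30887) = -1/30887 ≈ -3.2376e-5)
B + ((-10058 + S) + 5477) = -1/30887 + ((-10058 + 1/8296) + 5477) = -1/30887 + (-83441167/8296 + 5477) = -1/30887 - 38003975/8296 = -1173828784121/256238552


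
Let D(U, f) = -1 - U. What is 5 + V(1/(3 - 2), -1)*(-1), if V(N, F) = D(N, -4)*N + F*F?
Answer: 6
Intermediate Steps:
V(N, F) = F**2 + N*(-1 - N) (V(N, F) = (-1 - N)*N + F*F = N*(-1 - N) + F**2 = F**2 + N*(-1 - N))
5 + V(1/(3 - 2), -1)*(-1) = 5 + ((-1)**2 - (1 + 1/(3 - 2))/(3 - 2))*(-1) = 5 + (1 - 1*(1 + 1/1)/1)*(-1) = 5 + (1 - 1*1*(1 + 1))*(-1) = 5 + (1 - 1*1*2)*(-1) = 5 + (1 - 2)*(-1) = 5 - 1*(-1) = 5 + 1 = 6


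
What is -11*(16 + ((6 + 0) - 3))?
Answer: -209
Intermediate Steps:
-11*(16 + ((6 + 0) - 3)) = -11*(16 + (6 - 3)) = -11*(16 + 3) = -11*19 = -209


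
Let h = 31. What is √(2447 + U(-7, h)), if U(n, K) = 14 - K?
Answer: 9*√30 ≈ 49.295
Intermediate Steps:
√(2447 + U(-7, h)) = √(2447 + (14 - 1*31)) = √(2447 + (14 - 31)) = √(2447 - 17) = √2430 = 9*√30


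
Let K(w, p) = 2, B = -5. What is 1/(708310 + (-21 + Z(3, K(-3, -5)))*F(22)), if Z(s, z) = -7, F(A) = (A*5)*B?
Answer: 1/723710 ≈ 1.3818e-6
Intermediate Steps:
F(A) = -25*A (F(A) = (A*5)*(-5) = (5*A)*(-5) = -25*A)
1/(708310 + (-21 + Z(3, K(-3, -5)))*F(22)) = 1/(708310 + (-21 - 7)*(-25*22)) = 1/(708310 - 28*(-550)) = 1/(708310 + 15400) = 1/723710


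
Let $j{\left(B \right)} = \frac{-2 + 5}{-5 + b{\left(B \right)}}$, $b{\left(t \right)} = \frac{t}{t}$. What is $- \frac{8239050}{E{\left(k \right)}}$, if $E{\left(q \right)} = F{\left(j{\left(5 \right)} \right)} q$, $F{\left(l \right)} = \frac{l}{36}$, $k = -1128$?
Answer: $- \frac{16478100}{47} \approx -3.506 \cdot 10^{5}$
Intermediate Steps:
$b{\left(t \right)} = 1$
$j{\left(B \right)} = - \frac{3}{4}$ ($j{\left(B \right)} = \frac{-2 + 5}{-5 + 1} = \frac{3}{-4} = 3 \left(- \frac{1}{4}\right) = - \frac{3}{4}$)
$F{\left(l \right)} = \frac{l}{36}$ ($F{\left(l \right)} = l \frac{1}{36} = \frac{l}{36}$)
$E{\left(q \right)} = - \frac{q}{48}$ ($E{\left(q \right)} = \frac{1}{36} \left(- \frac{3}{4}\right) q = - \frac{q}{48}$)
$- \frac{8239050}{E{\left(k \right)}} = - \frac{8239050}{\left(- \frac{1}{48}\right) \left(-1128\right)} = - \frac{8239050}{\frac{47}{2}} = \left(-8239050\right) \frac{2}{47} = - \frac{16478100}{47}$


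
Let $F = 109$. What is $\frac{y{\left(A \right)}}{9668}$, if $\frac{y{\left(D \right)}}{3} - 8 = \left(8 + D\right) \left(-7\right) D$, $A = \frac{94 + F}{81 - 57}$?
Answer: $- \frac{556687}{1856256} \approx -0.2999$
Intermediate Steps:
$A = \frac{203}{24}$ ($A = \frac{94 + 109}{81 - 57} = \frac{203}{24} \approx 8.4583$)
$y{\left(D \right)} = 24 + 3 D \left(-56 - 7 D\right)$ ($y{\left(D \right)} = 24 + 3 \left(8 + D\right) \left(-7\right) D = 24 + 3 \left(-56 - 7 D\right) D = 24 + 3 D \left(-56 - 7 D\right)$)
$\frac{y{\left(A \right)}}{9668} = \frac{24 - 1421 - 21 \left(\frac{203}{24}\right)^{2}}{9668} = \left(24 - 1421 - \frac{288463}{192}\right) \frac{1}{9668} = \left(- \frac{556687}{192}\right) \frac{1}{9668} = - \frac{556687}{1856256}$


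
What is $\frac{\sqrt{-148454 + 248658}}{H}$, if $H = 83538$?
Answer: $\frac{\sqrt{25051}}{41769} \approx 0.0037893$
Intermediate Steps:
$\frac{\sqrt{-148454 + 248658}}{H} = \frac{\sqrt{-148454 + 248658}}{83538} = \sqrt{100204} \cdot \frac{1}{83538} = 2 \sqrt{25051} \cdot \frac{1}{83538} = \frac{\sqrt{25051}}{41769}$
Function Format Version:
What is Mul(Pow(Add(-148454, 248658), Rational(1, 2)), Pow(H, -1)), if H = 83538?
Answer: Mul(Rational(1, 41769), Pow(25051, Rational(1, 2))) ≈ 0.0037893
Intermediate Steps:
Mul(Pow(Add(-148454, 248658), Rational(1, 2)), Pow(H, -1)) = Mul(Pow(Add(-148454, 248658), Rational(1, 2)), Pow(83538, -1)) = Mul(Pow(100204, Rational(1, 2)), Rational(1, 83538)) = Mul(Mul(2, Pow(25051, Rational(1, 2))), Rational(1, 83538)) = Mul(Rational(1, 41769), Pow(25051, Rational(1, 2)))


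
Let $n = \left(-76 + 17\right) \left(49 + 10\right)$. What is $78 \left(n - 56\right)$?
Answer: $-275886$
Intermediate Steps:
$n = -3481$ ($n = \left(-59\right) 59 = -3481$)
$78 \left(n - 56\right) = 78 \left(-3481 - 56\right) = 78 \left(-3537\right) = -275886$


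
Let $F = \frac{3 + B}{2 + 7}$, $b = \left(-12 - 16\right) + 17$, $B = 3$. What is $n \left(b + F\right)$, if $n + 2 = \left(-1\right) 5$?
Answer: $\frac{217}{3} \approx 72.333$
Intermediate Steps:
$n = -7$ ($n = -2 - 5 = -7$)
$b = -11$ ($b = -28 + 17 = -11$)
$F = \frac{2}{3}$ ($F = \frac{3 + 3}{2 + 7} = \frac{6}{9} = 6 \cdot \frac{1}{9} = \frac{2}{3} \approx 0.66667$)
$n \left(b + F\right) = - 7 \left(-11 + \frac{2}{3}\right) = \left(-7\right) \left(- \frac{31}{3}\right) = \frac{217}{3}$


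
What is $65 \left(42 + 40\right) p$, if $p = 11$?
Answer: $58630$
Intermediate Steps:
$65 \left(42 + 40\right) p = 65 \left(42 + 40\right) 11 = 65 \cdot 82 \cdot 11 = 5330 \cdot 11 = 58630$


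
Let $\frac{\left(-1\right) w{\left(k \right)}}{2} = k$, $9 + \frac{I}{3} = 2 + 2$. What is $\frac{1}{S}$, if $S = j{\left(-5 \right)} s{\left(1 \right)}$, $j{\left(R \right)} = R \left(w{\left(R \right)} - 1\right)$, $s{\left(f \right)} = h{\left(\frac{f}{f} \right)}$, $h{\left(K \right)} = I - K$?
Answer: $\frac{1}{720} \approx 0.0013889$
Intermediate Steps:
$I = -15$ ($I = -27 + 3 \left(2 + 2\right) = -27 + 3 \cdot 4 = -27 + 12 = -15$)
$h{\left(K \right)} = -15 - K$
$s{\left(f \right)} = -16$ ($s{\left(f \right)} = -15 - \frac{f}{f} = -15 - 1 = -16$)
$w{\left(k \right)} = - 2 k$
$j{\left(R \right)} = R \left(-1 - 2 R\right)$ ($j{\left(R \right)} = R \left(- 2 R - 1\right) = R \left(-1 - 2 R\right)$)
$S = 720$ ($S = \left(-1\right) \left(-5\right) \left(1 + 2 \left(-5\right)\right) \left(-16\right) = \left(-1\right) \left(-5\right) \left(1 - 10\right) \left(-16\right) = \left(-1\right) \left(-5\right) \left(-9\right) \left(-16\right) = \left(-45\right) \left(-16\right) = 720$)
$\frac{1}{S} = \frac{1}{720}$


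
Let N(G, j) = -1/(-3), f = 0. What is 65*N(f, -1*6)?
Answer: 65/3 ≈ 21.667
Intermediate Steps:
N(G, j) = ⅓ (N(G, j) = -⅓*(-1) = ⅓)
65*N(f, -1*6) = 65*(⅓) = 65/3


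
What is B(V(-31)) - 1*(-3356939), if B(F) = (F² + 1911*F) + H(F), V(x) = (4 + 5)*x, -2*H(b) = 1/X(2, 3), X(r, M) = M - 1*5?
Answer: 11606445/4 ≈ 2.9016e+6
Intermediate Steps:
X(r, M) = -5 + M (X(r, M) = M - 5 = -5 + M)
H(b) = ¼ (H(b) = -1/(2*(-5 + 3)) = -½/(-2) = -½*(-½) = ¼)
V(x) = 9*x
B(F) = ¼ + F² + 1911*F (B(F) = (F² + 1911*F) + ¼ = ¼ + F² + 1911*F)
B(V(-31)) - 1*(-3356939) = (¼ + (9*(-31))² + 1911*(9*(-31))) - 1*(-3356939) = (¼ + (-279)² + 1911*(-279)) + 3356939 = (¼ + 77841 - 533169) + 3356939 = -1821311/4 + 3356939 = 11606445/4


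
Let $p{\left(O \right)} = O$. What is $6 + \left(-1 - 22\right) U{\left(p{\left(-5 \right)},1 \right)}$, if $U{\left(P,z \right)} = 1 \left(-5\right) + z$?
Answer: $98$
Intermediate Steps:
$U{\left(P,z \right)} = -5 + z$
$6 + \left(-1 - 22\right) U{\left(p{\left(-5 \right)},1 \right)} = 6 + \left(-1 - 22\right) \left(-5 + 1\right) = 6 - -92 = 6 + 92 = 98$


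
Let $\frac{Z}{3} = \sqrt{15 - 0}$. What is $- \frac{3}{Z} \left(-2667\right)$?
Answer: $\frac{889 \sqrt{15}}{5} \approx 688.62$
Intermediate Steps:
$Z = 3 \sqrt{15}$ ($Z = 3 \sqrt{15 - 0} = 3 \sqrt{15 + \left(-8 + 8\right)} = 3 \sqrt{15 + 0} = 3 \sqrt{15} \approx 11.619$)
$- \frac{3}{Z} \left(-2667\right) = - \frac{3}{3 \sqrt{15}} \left(-2667\right) = - 3 \frac{\sqrt{15}}{45} \left(-2667\right) = - \frac{\sqrt{15}}{15} \left(-2667\right) = \frac{889 \sqrt{15}}{5}$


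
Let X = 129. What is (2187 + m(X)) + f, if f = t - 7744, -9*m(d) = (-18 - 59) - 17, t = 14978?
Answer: 84883/9 ≈ 9431.4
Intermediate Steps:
m(d) = 94/9 (m(d) = -((-18 - 59) - 17)/9 = -(-77 - 17)/9 = -1/9*(-94) = 94/9)
f = 7234 (f = 14978 - 7744 = 7234)
(2187 + m(X)) + f = (2187 + 94/9) + 7234 = 19777/9 + 7234 = 84883/9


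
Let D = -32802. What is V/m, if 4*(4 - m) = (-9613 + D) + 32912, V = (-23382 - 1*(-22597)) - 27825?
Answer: -114440/9519 ≈ -12.022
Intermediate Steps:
V = -28610 (V = (-23382 + 22597) - 27825 = -785 - 27825 = -28610)
m = 9519/4 (m = 4 - ((-9613 - 32802) + 32912)/4 = 4 - (-42415 + 32912)/4 = 4 - ¼*(-9503) = 4 + 9503/4 = 9519/4 ≈ 2379.8)
V/m = -28610/9519/4 = -28610*4/9519 = -114440/9519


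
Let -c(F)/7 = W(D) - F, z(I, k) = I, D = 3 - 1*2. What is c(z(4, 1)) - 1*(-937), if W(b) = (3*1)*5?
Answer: 860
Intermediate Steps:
D = 1 (D = 3 - 2 = 1)
W(b) = 15 (W(b) = 3*5 = 15)
c(F) = -105 + 7*F (c(F) = -7*(15 - F) = -105 + 7*F)
c(z(4, 1)) - 1*(-937) = (-105 + 7*4) - 1*(-937) = (-105 + 28) + 937 = -77 + 937 = 860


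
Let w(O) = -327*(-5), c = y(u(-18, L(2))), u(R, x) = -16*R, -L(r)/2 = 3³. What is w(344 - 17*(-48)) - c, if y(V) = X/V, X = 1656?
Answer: 6517/4 ≈ 1629.3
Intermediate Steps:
L(r) = -54 (L(r) = -2*3³ = -2*27 = -54)
y(V) = 1656/V
c = 23/4 (c = 1656/((-16*(-18))) = 1656/288 = 1656*(1/288) = 23/4 ≈ 5.7500)
w(O) = 1635
w(344 - 17*(-48)) - c = 1635 - 1*23/4 = 1635 - 23/4 = 6517/4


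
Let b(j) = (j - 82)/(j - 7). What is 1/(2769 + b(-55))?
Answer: 62/171815 ≈ 0.00036085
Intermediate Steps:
b(j) = (-82 + j)/(-7 + j)
1/(2769 + b(-55)) = 1/(2769 + (-82 - 55)/(-7 - 55)) = 1/(2769 - 137/(-62)) = 1/(2769 - 1/62*(-137)) = 1/(2769 + 137/62) = 1/(171815/62) = 62/171815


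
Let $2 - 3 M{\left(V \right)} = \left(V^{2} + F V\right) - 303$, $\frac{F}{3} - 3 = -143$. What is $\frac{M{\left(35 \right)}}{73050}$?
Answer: $\frac{1378}{21915} \approx 0.062879$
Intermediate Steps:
$F = -420$ ($F = 9 + 3 \left(-143\right) = 9 - 429 = -420$)
$M{\left(V \right)} = \frac{305}{3} + 140 V - \frac{V^{2}}{3}$ ($M{\left(V \right)} = \frac{2}{3} - \frac{\left(V^{2} - 420 V\right) - 303}{3} = \frac{2}{3} - \frac{-303 + V^{2} - 420 V}{3} = \frac{2}{3} + \left(101 + 140 V - \frac{V^{2}}{3}\right) = \frac{305}{3} + 140 V - \frac{V^{2}}{3}$)
$\frac{M{\left(35 \right)}}{73050} = \frac{\frac{305}{3} + 140 \cdot 35 - \frac{35^{2}}{3}}{73050} = \left(\frac{305}{3} + 4900 - \frac{1225}{3}\right) \frac{1}{73050} = \frac{13780}{3} \cdot \frac{1}{73050} = \frac{1378}{21915}$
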